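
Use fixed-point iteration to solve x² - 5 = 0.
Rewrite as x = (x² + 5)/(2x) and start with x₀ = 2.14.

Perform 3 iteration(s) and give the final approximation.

Equation: x² - 5 = 0
Fixed-point form: x = (x² + 5)/(2x)
x₀ = 2.14

x_1 = g(2.140000) = 2.238224
x_2 = g(2.238224) = 2.236069
x_3 = g(2.236069) = 2.236068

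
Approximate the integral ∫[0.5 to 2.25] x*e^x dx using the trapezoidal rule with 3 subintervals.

f(x) = x*e^x
a = 0.5, b = 2.25, n = 3
h = (b - a)/n = 0.583333

Trapezoidal rule: (h/2)[f(x₀) + 2f(x₁) + 2f(x₂) + ... + f(xₙ)]

x_0 = 0.5000, f(x_0) = 0.824361, coefficient = 1
x_1 = 1.0833, f(x_1) = 3.200721, coefficient = 2
x_2 = 1.6667, f(x_2) = 8.824150, coefficient = 2
x_3 = 2.2500, f(x_3) = 21.347406, coefficient = 1

I ≈ (0.583333/2) × 46.221508 = 13.481273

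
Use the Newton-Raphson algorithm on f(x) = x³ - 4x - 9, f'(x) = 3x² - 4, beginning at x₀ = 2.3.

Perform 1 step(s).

f(x) = x³ - 4x - 9
f'(x) = 3x² - 4
x₀ = 2.3

Newton-Raphson formula: x_{n+1} = x_n - f(x_n)/f'(x_n)

Iteration 1:
  f(2.300000) = -6.033000
  f'(2.300000) = 11.870000
  x_1 = 2.300000 - (-6.033000)/11.870000 = 2.808256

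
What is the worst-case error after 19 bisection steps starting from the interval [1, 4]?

Bisection error bound: |error| ≤ (b-a)/2^n
|error| ≤ (4 - 1)/2^19 = 3/2^19
|error| ≤ 0.0000057220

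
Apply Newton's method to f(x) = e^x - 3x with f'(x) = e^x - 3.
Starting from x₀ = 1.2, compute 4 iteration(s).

f(x) = e^x - 3x
f'(x) = e^x - 3
x₀ = 1.2

Newton-Raphson formula: x_{n+1} = x_n - f(x_n)/f'(x_n)

Iteration 1:
  f(1.200000) = -0.279883
  f'(1.200000) = 0.320117
  x_1 = 1.200000 - (-0.279883)/0.320117 = 2.074315
Iteration 2:
  f(2.074315) = 1.736148
  f'(2.074315) = 4.959094
  x_2 = 2.074315 - 1.736148/4.959094 = 1.724221
Iteration 3:
  f(1.724221) = 0.435488
  f'(1.724221) = 2.608152
  x_3 = 1.724221 - 0.435488/2.608152 = 1.557249
Iteration 4:
  f(1.557249) = 0.074001
  f'(1.557249) = 1.745749
  x_4 = 1.557249 - 0.074001/1.745749 = 1.514860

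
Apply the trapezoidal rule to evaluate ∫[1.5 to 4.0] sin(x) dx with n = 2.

f(x) = sin(x)
a = 1.5, b = 4.0, n = 2
h = (b - a)/n = 1.250000

Trapezoidal rule: (h/2)[f(x₀) + 2f(x₁) + 2f(x₂) + ... + f(xₙ)]

x_0 = 1.5000, f(x_0) = 0.997495, coefficient = 1
x_1 = 2.7500, f(x_1) = 0.381661, coefficient = 2
x_2 = 4.0000, f(x_2) = -0.756802, coefficient = 1

I ≈ (1.250000/2) × 1.004014 = 0.627509
Exact value: 0.724381
Error: 0.096872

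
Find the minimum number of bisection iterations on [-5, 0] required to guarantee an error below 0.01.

We need (b-a)/2^n ≤ 0.01
(0 - (-5))/2^n ≤ 0.01
5/2^n ≤ 0.01
2^n ≥ 500
n ≥ log₂(500) = 8.97
n ≥ 9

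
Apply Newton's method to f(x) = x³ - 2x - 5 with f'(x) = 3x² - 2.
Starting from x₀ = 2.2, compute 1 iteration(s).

f(x) = x³ - 2x - 5
f'(x) = 3x² - 2
x₀ = 2.2

Newton-Raphson formula: x_{n+1} = x_n - f(x_n)/f'(x_n)

Iteration 1:
  f(2.200000) = 1.248000
  f'(2.200000) = 12.520000
  x_1 = 2.200000 - 1.248000/12.520000 = 2.100319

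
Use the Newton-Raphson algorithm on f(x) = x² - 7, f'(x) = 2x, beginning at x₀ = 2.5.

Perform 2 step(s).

f(x) = x² - 7
f'(x) = 2x
x₀ = 2.5

Newton-Raphson formula: x_{n+1} = x_n - f(x_n)/f'(x_n)

Iteration 1:
  f(2.500000) = -0.750000
  f'(2.500000) = 5.000000
  x_1 = 2.500000 - (-0.750000)/5.000000 = 2.650000
Iteration 2:
  f(2.650000) = 0.022500
  f'(2.650000) = 5.300000
  x_2 = 2.650000 - 0.022500/5.300000 = 2.645755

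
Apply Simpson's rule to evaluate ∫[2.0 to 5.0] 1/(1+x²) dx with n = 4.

f(x) = 1/(1+x²)
a = 2.0, b = 5.0, n = 4
h = (b - a)/n = 0.750000

Simpson's rule: (h/3)[f(x₀) + 4f(x₁) + 2f(x₂) + ... + f(xₙ)]

x_0 = 2.0000, f(x_0) = 0.200000, coefficient = 1
x_1 = 2.7500, f(x_1) = 0.116788, coefficient = 4
x_2 = 3.5000, f(x_2) = 0.075472, coefficient = 2
x_3 = 4.2500, f(x_3) = 0.052459, coefficient = 4
x_4 = 5.0000, f(x_4) = 0.038462, coefficient = 1

I ≈ (0.750000/3) × 1.066394 = 0.266599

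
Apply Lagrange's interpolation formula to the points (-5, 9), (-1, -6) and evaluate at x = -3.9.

Lagrange interpolation formula:
P(x) = Σ yᵢ × Lᵢ(x)
where Lᵢ(x) = Π_{j≠i} (x - xⱼ)/(xᵢ - xⱼ)

L_0(-3.9) = (-3.9 - (-1))/(-5 - (-1)) = 0.725000
L_1(-3.9) = (-3.9 - (-5))/(-1 - (-5)) = 0.275000

P(-3.9) = 9×L_0(-3.9) + (-6)×L_1(-3.9)
P(-3.9) = 4.875000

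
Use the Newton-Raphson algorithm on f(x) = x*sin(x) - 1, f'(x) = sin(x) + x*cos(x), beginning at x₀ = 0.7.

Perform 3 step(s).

f(x) = x*sin(x) - 1
f'(x) = sin(x) + x*cos(x)
x₀ = 0.7

Newton-Raphson formula: x_{n+1} = x_n - f(x_n)/f'(x_n)

Iteration 1:
  f(0.700000) = -0.549048
  f'(0.700000) = 1.179607
  x_1 = 0.700000 - (-0.549048)/1.179607 = 1.165450
Iteration 2:
  f(1.165450) = 0.071008
  f'(1.165450) = 1.378546
  x_2 = 1.165450 - 0.071008/1.378546 = 1.113940
Iteration 3:
  f(1.113940) = -0.000301
  f'(1.113940) = 1.388835
  x_3 = 1.113940 - (-0.000301)/1.388835 = 1.114157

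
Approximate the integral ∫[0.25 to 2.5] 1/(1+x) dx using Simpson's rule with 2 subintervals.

f(x) = 1/(1+x)
a = 0.25, b = 2.5, n = 2
h = (b - a)/n = 1.125000

Simpson's rule: (h/3)[f(x₀) + 4f(x₁) + 2f(x₂) + ... + f(xₙ)]

x_0 = 0.2500, f(x_0) = 0.800000, coefficient = 1
x_1 = 1.3750, f(x_1) = 0.421053, coefficient = 4
x_2 = 2.5000, f(x_2) = 0.285714, coefficient = 1

I ≈ (1.125000/3) × 2.769925 = 1.038722
Exact value: 1.029619
Error: 0.009102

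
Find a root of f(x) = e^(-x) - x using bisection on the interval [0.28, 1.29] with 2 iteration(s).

f(x) = e^(-x) - x
Initial interval: [0.28, 1.29]

Iteration 1:
  c_1 = (0.280000 + 1.290000)/2 = 0.785000
  f(c_1) = f(0.785000) = -0.328880
  f(a) × f(c) < 0, new interval: [0.280000, 0.785000]
Iteration 2:
  c_2 = (0.280000 + 0.785000)/2 = 0.532500
  f(c_2) = f(0.532500) = 0.054635
  f(a) × f(c) ≥ 0, new interval: [0.532500, 0.785000]

After 2 iteration(s), the approximation is c_2 = 0.532500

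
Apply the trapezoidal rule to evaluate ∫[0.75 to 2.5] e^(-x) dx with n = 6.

f(x) = e^(-x)
a = 0.75, b = 2.5, n = 6
h = (b - a)/n = 0.291667

Trapezoidal rule: (h/2)[f(x₀) + 2f(x₁) + 2f(x₂) + ... + f(xₙ)]

x_0 = 0.7500, f(x_0) = 0.472367, coefficient = 1
x_1 = 1.0417, f(x_1) = 0.352866, coefficient = 2
x_2 = 1.3333, f(x_2) = 0.263597, coefficient = 2
x_3 = 1.6250, f(x_3) = 0.196912, coefficient = 2
x_4 = 1.9167, f(x_4) = 0.147096, coefficient = 2
x_5 = 2.2083, f(x_5) = 0.109884, coefficient = 2
x_6 = 2.5000, f(x_6) = 0.082085, coefficient = 1

I ≈ (0.291667/2) × 2.695162 = 0.393044
Exact value: 0.390282
Error: 0.002763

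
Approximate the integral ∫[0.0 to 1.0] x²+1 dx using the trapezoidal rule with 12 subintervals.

f(x) = x²+1
a = 0.0, b = 1.0, n = 12
h = (b - a)/n = 0.083333

Trapezoidal rule: (h/2)[f(x₀) + 2f(x₁) + 2f(x₂) + ... + f(xₙ)]

x_0 = 0.0000, f(x_0) = 1.000000, coefficient = 1
x_1 = 0.0833, f(x_1) = 1.006944, coefficient = 2
x_2 = 0.1667, f(x_2) = 1.027778, coefficient = 2
x_3 = 0.2500, f(x_3) = 1.062500, coefficient = 2
x_4 = 0.3333, f(x_4) = 1.111111, coefficient = 2
x_5 = 0.4167, f(x_5) = 1.173611, coefficient = 2
x_6 = 0.5000, f(x_6) = 1.250000, coefficient = 2
x_7 = 0.5833, f(x_7) = 1.340278, coefficient = 2
x_8 = 0.6667, f(x_8) = 1.444444, coefficient = 2
x_9 = 0.7500, f(x_9) = 1.562500, coefficient = 2
x_10 = 0.8333, f(x_10) = 1.694444, coefficient = 2
x_11 = 0.9167, f(x_11) = 1.840278, coefficient = 2
x_12 = 1.0000, f(x_12) = 2.000000, coefficient = 1

I ≈ (0.083333/2) × 32.027778 = 1.334491
Exact value: 1.333333
Error: 0.001157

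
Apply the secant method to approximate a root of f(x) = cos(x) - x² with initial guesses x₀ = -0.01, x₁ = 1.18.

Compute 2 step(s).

f(x) = cos(x) - x²
x₀ = -0.01, x₁ = 1.18

Secant formula: x_{n+1} = x_n - f(x_n)(x_n - x_{n-1})/(f(x_n) - f(x_{n-1}))

Iteration 1:
  f(-0.010000) = 0.999850
  f(1.180000) = -1.011475
  x_2 = 1.180000 - (-1.011475)×(1.180000 - (-0.010000))/(-1.011475 - 0.999850)
       = 0.581561
Iteration 2:
  f(1.180000) = -1.011475
  f(0.581561) = 0.497393
  x_3 = 0.581561 - 0.497393×(0.581561 - 1.180000)/(0.497393 - (-1.011475))
       = 0.778834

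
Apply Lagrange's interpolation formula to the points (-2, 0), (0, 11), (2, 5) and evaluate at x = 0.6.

Lagrange interpolation formula:
P(x) = Σ yᵢ × Lᵢ(x)
where Lᵢ(x) = Π_{j≠i} (x - xⱼ)/(xᵢ - xⱼ)

L_0(0.6) = (0.6 - 0)/(-2 - 0) × (0.6 - 2)/(-2 - 2) = -0.105000
L_1(0.6) = (0.6 - (-2))/(0 - (-2)) × (0.6 - 2)/(0 - 2) = 0.910000
L_2(0.6) = (0.6 - (-2))/(2 - (-2)) × (0.6 - 0)/(2 - 0) = 0.195000

P(0.6) = 0×L_0(0.6) + 11×L_1(0.6) + 5×L_2(0.6)
P(0.6) = 10.985000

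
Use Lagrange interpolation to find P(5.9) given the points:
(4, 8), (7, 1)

Lagrange interpolation formula:
P(x) = Σ yᵢ × Lᵢ(x)
where Lᵢ(x) = Π_{j≠i} (x - xⱼ)/(xᵢ - xⱼ)

L_0(5.9) = (5.9 - 7)/(4 - 7) = 0.366667
L_1(5.9) = (5.9 - 4)/(7 - 4) = 0.633333

P(5.9) = 8×L_0(5.9) + 1×L_1(5.9)
P(5.9) = 3.566667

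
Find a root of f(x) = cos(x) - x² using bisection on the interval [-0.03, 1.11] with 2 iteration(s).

f(x) = cos(x) - x²
Initial interval: [-0.03, 1.11]

Iteration 1:
  c_1 = (-0.030000 + 1.110000)/2 = 0.540000
  f(c_1) = f(0.540000) = 0.566109
  f(a) × f(c) ≥ 0, new interval: [0.540000, 1.110000]
Iteration 2:
  c_2 = (0.540000 + 1.110000)/2 = 0.825000
  f(c_2) = f(0.825000) = -0.002068
  f(a) × f(c) < 0, new interval: [0.540000, 0.825000]

After 2 iteration(s), the approximation is c_2 = 0.825000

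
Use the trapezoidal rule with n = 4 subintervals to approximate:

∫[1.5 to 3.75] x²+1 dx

f(x) = x²+1
a = 1.5, b = 3.75, n = 4
h = (b - a)/n = 0.562500

Trapezoidal rule: (h/2)[f(x₀) + 2f(x₁) + 2f(x₂) + ... + f(xₙ)]

x_0 = 1.5000, f(x_0) = 3.250000, coefficient = 1
x_1 = 2.0625, f(x_1) = 5.253906, coefficient = 2
x_2 = 2.6250, f(x_2) = 7.890625, coefficient = 2
x_3 = 3.1875, f(x_3) = 11.160156, coefficient = 2
x_4 = 3.7500, f(x_4) = 15.062500, coefficient = 1

I ≈ (0.562500/2) × 66.921875 = 18.821777
Exact value: 18.703125
Error: 0.118652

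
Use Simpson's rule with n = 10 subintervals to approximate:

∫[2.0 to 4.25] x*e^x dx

f(x) = x*e^x
a = 2.0, b = 4.25, n = 10
h = (b - a)/n = 0.225000

Simpson's rule: (h/3)[f(x₀) + 4f(x₁) + 2f(x₂) + ... + f(xₙ)]

x_0 = 2.0000, f(x_0) = 14.778112, coefficient = 1
x_1 = 2.2250, f(x_1) = 20.588999, coefficient = 4
x_2 = 2.4500, f(x_2) = 28.391449, coefficient = 2
x_3 = 2.6750, f(x_3) = 38.820536, coefficient = 4
x_4 = 2.9000, f(x_4) = 52.705022, coefficient = 2
x_5 = 3.1250, f(x_5) = 71.124672, coefficient = 4
x_6 = 3.3500, f(x_6) = 95.484158, coefficient = 2
x_7 = 3.5750, f(x_7) = 127.608269, coefficient = 4
x_8 = 3.8000, f(x_8) = 169.864501, coefficient = 2
x_9 = 4.0250, f(x_9) = 225.320743, coefficient = 4
x_10 = 4.2500, f(x_10) = 297.948002, coefficient = 1

I ≈ (0.225000/3) × 2939.469252 = 220.460194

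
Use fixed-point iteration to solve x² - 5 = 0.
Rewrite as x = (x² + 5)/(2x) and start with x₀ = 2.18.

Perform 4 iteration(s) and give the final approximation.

Equation: x² - 5 = 0
Fixed-point form: x = (x² + 5)/(2x)
x₀ = 2.18

x_1 = g(2.180000) = 2.236789
x_2 = g(2.236789) = 2.236068
x_3 = g(2.236068) = 2.236068
x_4 = g(2.236068) = 2.236068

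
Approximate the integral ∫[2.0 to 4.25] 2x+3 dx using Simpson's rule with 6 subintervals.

f(x) = 2x+3
a = 2.0, b = 4.25, n = 6
h = (b - a)/n = 0.375000

Simpson's rule: (h/3)[f(x₀) + 4f(x₁) + 2f(x₂) + ... + f(xₙ)]

x_0 = 2.0000, f(x_0) = 7.000000, coefficient = 1
x_1 = 2.3750, f(x_1) = 7.750000, coefficient = 4
x_2 = 2.7500, f(x_2) = 8.500000, coefficient = 2
x_3 = 3.1250, f(x_3) = 9.250000, coefficient = 4
x_4 = 3.5000, f(x_4) = 10.000000, coefficient = 2
x_5 = 3.8750, f(x_5) = 10.750000, coefficient = 4
x_6 = 4.2500, f(x_6) = 11.500000, coefficient = 1

I ≈ (0.375000/3) × 166.500000 = 20.812500
Exact value: 20.812500
Error: 0.000000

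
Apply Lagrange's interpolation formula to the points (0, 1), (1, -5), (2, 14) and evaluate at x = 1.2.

Lagrange interpolation formula:
P(x) = Σ yᵢ × Lᵢ(x)
where Lᵢ(x) = Π_{j≠i} (x - xⱼ)/(xᵢ - xⱼ)

L_0(1.2) = (1.2 - 1)/(0 - 1) × (1.2 - 2)/(0 - 2) = -0.080000
L_1(1.2) = (1.2 - 0)/(1 - 0) × (1.2 - 2)/(1 - 2) = 0.960000
L_2(1.2) = (1.2 - 0)/(2 - 0) × (1.2 - 1)/(2 - 1) = 0.120000

P(1.2) = 1×L_0(1.2) + (-5)×L_1(1.2) + 14×L_2(1.2)
P(1.2) = -3.200000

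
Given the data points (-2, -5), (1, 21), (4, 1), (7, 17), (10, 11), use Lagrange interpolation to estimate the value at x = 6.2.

Lagrange interpolation formula:
P(x) = Σ yᵢ × Lᵢ(x)
where Lᵢ(x) = Π_{j≠i} (x - xⱼ)/(xᵢ - xⱼ)

L_0(6.2) = (6.2 - 1)/(-2 - 1) × (6.2 - 4)/(-2 - 4) × (6.2 - 7)/(-2 - 7) × (6.2 - 10)/(-2 - 10) = 0.017890
L_1(6.2) = (6.2 - (-2))/(1 - (-2)) × (6.2 - 4)/(1 - 4) × (6.2 - 7)/(1 - 7) × (6.2 - 10)/(1 - 10) = -0.112843
L_2(6.2) = (6.2 - (-2))/(4 - (-2)) × (6.2 - 1)/(4 - 1) × (6.2 - 7)/(4 - 7) × (6.2 - 10)/(4 - 10) = 0.400079
L_3(6.2) = (6.2 - (-2))/(7 - (-2)) × (6.2 - 1)/(7 - 1) × (6.2 - 4)/(7 - 4) × (6.2 - 10)/(7 - 10) = 0.733478
L_4(6.2) = (6.2 - (-2))/(10 - (-2)) × (6.2 - 1)/(10 - 1) × (6.2 - 4)/(10 - 4) × (6.2 - 7)/(10 - 7) = -0.038604

P(6.2) = (-5)×L_0(6.2) + 21×L_1(6.2) + 1×L_2(6.2) + 17×L_3(6.2) + 11×L_4(6.2)
P(6.2) = 9.985416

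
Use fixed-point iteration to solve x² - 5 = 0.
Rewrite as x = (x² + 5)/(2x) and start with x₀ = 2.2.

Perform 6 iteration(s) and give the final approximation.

Equation: x² - 5 = 0
Fixed-point form: x = (x² + 5)/(2x)
x₀ = 2.2

x_1 = g(2.200000) = 2.236364
x_2 = g(2.236364) = 2.236068
x_3 = g(2.236068) = 2.236068
x_4 = g(2.236068) = 2.236068
x_5 = g(2.236068) = 2.236068
x_6 = g(2.236068) = 2.236068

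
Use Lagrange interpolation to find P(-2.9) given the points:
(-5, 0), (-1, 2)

Lagrange interpolation formula:
P(x) = Σ yᵢ × Lᵢ(x)
where Lᵢ(x) = Π_{j≠i} (x - xⱼ)/(xᵢ - xⱼ)

L_0(-2.9) = (-2.9 - (-1))/(-5 - (-1)) = 0.475000
L_1(-2.9) = (-2.9 - (-5))/(-1 - (-5)) = 0.525000

P(-2.9) = 0×L_0(-2.9) + 2×L_1(-2.9)
P(-2.9) = 1.050000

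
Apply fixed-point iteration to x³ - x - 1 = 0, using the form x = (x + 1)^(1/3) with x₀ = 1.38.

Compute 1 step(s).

Equation: x³ - x - 1 = 0
Fixed-point form: x = (x + 1)^(1/3)
x₀ = 1.38

x_1 = g(1.380000) = 1.335136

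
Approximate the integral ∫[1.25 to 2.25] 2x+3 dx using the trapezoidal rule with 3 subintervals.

f(x) = 2x+3
a = 1.25, b = 2.25, n = 3
h = (b - a)/n = 0.333333

Trapezoidal rule: (h/2)[f(x₀) + 2f(x₁) + 2f(x₂) + ... + f(xₙ)]

x_0 = 1.2500, f(x_0) = 5.500000, coefficient = 1
x_1 = 1.5833, f(x_1) = 6.166667, coefficient = 2
x_2 = 1.9167, f(x_2) = 6.833333, coefficient = 2
x_3 = 2.2500, f(x_3) = 7.500000, coefficient = 1

I ≈ (0.333333/2) × 39.000000 = 6.500000
Exact value: 6.500000
Error: 0.000000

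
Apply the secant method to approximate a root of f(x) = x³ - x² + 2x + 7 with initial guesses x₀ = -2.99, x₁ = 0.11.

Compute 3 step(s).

f(x) = x³ - x² + 2x + 7
x₀ = -2.99, x₁ = 0.11

Secant formula: x_{n+1} = x_n - f(x_n)(x_n - x_{n-1})/(f(x_n) - f(x_{n-1}))

Iteration 1:
  f(-2.990000) = -34.650999
  f(0.110000) = 7.209231
  x_2 = 0.110000 - 7.209231×(0.110000 - (-2.990000))/(7.209231 - (-34.650999))
       = -0.423887
Iteration 2:
  f(0.110000) = 7.209231
  f(-0.423887) = 5.896383
  x_3 = -0.423887 - 5.896383×(-0.423887 - 0.110000)/(5.896383 - 7.209231)
       = -2.821727
Iteration 3:
  f(-0.423887) = 5.896383
  f(-2.821727) = -29.072594
  x_4 = -2.821727 - (-29.072594)×(-2.821727 - (-0.423887))/(-29.072594 - 5.896383)
       = -0.828205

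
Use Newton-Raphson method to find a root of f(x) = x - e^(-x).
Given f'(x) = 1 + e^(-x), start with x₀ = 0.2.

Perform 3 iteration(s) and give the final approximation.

f(x) = x - e^(-x)
f'(x) = 1 + e^(-x)
x₀ = 0.2

Newton-Raphson formula: x_{n+1} = x_n - f(x_n)/f'(x_n)

Iteration 1:
  f(0.200000) = -0.618731
  f'(0.200000) = 1.818731
  x_1 = 0.200000 - (-0.618731)/1.818731 = 0.540199
Iteration 2:
  f(0.540199) = -0.042433
  f'(0.540199) = 1.582632
  x_2 = 0.540199 - (-0.042433)/1.582632 = 0.567011
Iteration 3:
  f(0.567011) = -0.000208
  f'(0.567011) = 1.567218
  x_3 = 0.567011 - (-0.000208)/1.567218 = 0.567143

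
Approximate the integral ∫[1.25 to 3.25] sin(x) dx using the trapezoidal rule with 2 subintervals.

f(x) = sin(x)
a = 1.25, b = 3.25, n = 2
h = (b - a)/n = 1.000000

Trapezoidal rule: (h/2)[f(x₀) + 2f(x₁) + 2f(x₂) + ... + f(xₙ)]

x_0 = 1.2500, f(x_0) = 0.948985, coefficient = 1
x_1 = 2.2500, f(x_1) = 0.778073, coefficient = 2
x_2 = 3.2500, f(x_2) = -0.108195, coefficient = 1

I ≈ (1.000000/2) × 2.396936 = 1.198468
Exact value: 1.309452
Error: 0.110984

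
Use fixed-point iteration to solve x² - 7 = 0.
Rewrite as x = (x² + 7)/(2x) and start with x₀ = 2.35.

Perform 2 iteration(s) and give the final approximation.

Equation: x² - 7 = 0
Fixed-point form: x = (x² + 7)/(2x)
x₀ = 2.35

x_1 = g(2.350000) = 2.664362
x_2 = g(2.664362) = 2.645816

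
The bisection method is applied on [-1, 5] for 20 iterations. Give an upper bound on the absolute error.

Bisection error bound: |error| ≤ (b-a)/2^n
|error| ≤ (5 - (-1))/2^20 = 6/2^20
|error| ≤ 0.0000057220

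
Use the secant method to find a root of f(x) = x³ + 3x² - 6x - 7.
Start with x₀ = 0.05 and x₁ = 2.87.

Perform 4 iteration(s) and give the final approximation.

f(x) = x³ + 3x² - 6x - 7
x₀ = 0.05, x₁ = 2.87

Secant formula: x_{n+1} = x_n - f(x_n)(x_n - x_{n-1})/(f(x_n) - f(x_{n-1}))

Iteration 1:
  f(0.050000) = -7.292375
  f(2.870000) = 24.130603
  x_2 = 2.870000 - 24.130603×(2.870000 - 0.050000)/(24.130603 - (-7.292375))
       = 0.704441
Iteration 2:
  f(2.870000) = 24.130603
  f(0.704441) = -9.388365
  x_3 = 0.704441 - (-9.388365)×(0.704441 - 2.870000)/(-9.388365 - 24.130603)
       = 1.310995
Iteration 3:
  f(0.704441) = -9.388365
  f(1.310995) = -7.456628
  x_4 = 1.310995 - (-7.456628)×(1.310995 - 0.704441)/(-7.456628 - (-9.388365))
       = 3.652331
Iteration 4:
  f(1.310995) = -7.456628
  f(3.652331) = 59.824947
  x_5 = 3.652331 - 59.824947×(3.652331 - 1.310995)/(59.824947 - (-7.456628))
       = 1.570479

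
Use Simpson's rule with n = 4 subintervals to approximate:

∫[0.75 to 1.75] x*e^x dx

f(x) = x*e^x
a = 0.75, b = 1.75, n = 4
h = (b - a)/n = 0.250000

Simpson's rule: (h/3)[f(x₀) + 4f(x₁) + 2f(x₂) + ... + f(xₙ)]

x_0 = 0.7500, f(x_0) = 1.587750, coefficient = 1
x_1 = 1.0000, f(x_1) = 2.718282, coefficient = 4
x_2 = 1.2500, f(x_2) = 4.362929, coefficient = 2
x_3 = 1.5000, f(x_3) = 6.722534, coefficient = 4
x_4 = 1.7500, f(x_4) = 10.070555, coefficient = 1

I ≈ (0.250000/3) × 58.147424 = 4.845619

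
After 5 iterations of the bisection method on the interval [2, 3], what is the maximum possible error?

Bisection error bound: |error| ≤ (b-a)/2^n
|error| ≤ (3 - 2)/2^5 = 1/2^5
|error| ≤ 0.0312500000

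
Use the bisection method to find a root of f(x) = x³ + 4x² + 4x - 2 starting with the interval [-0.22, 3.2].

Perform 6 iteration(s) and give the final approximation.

f(x) = x³ + 4x² + 4x - 2
Initial interval: [-0.22, 3.2]

Iteration 1:
  c_1 = (-0.220000 + 3.200000)/2 = 1.490000
  f(c_1) = f(1.490000) = 16.148349
  f(a) × f(c) < 0, new interval: [-0.220000, 1.490000]
Iteration 2:
  c_2 = (-0.220000 + 1.490000)/2 = 0.635000
  f(c_2) = f(0.635000) = 2.408948
  f(a) × f(c) < 0, new interval: [-0.220000, 0.635000]
Iteration 3:
  c_3 = (-0.220000 + 0.635000)/2 = 0.207500
  f(c_3) = f(0.207500) = -0.988841
  f(a) × f(c) ≥ 0, new interval: [0.207500, 0.635000]
Iteration 4:
  c_4 = (0.207500 + 0.635000)/2 = 0.421250
  f(c_4) = f(0.421250) = 0.469558
  f(a) × f(c) < 0, new interval: [0.207500, 0.421250]
Iteration 5:
  c_5 = (0.207500 + 0.421250)/2 = 0.314375
  f(c_5) = f(0.314375) = -0.316103
  f(a) × f(c) ≥ 0, new interval: [0.314375, 0.421250]
Iteration 6:
  c_6 = (0.314375 + 0.421250)/2 = 0.367812
  f(c_6) = f(0.367812) = 0.062154
  f(a) × f(c) < 0, new interval: [0.314375, 0.367812]

After 6 iteration(s), the approximation is c_6 = 0.367812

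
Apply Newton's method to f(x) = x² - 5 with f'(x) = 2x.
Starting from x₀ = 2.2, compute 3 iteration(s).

f(x) = x² - 5
f'(x) = 2x
x₀ = 2.2

Newton-Raphson formula: x_{n+1} = x_n - f(x_n)/f'(x_n)

Iteration 1:
  f(2.200000) = -0.160000
  f'(2.200000) = 4.400000
  x_1 = 2.200000 - (-0.160000)/4.400000 = 2.236364
Iteration 2:
  f(2.236364) = 0.001322
  f'(2.236364) = 4.472727
  x_2 = 2.236364 - 0.001322/4.472727 = 2.236068
Iteration 3:
  f(2.236068) = 0.000000
  f'(2.236068) = 4.472136
  x_3 = 2.236068 - 0.000000/4.472136 = 2.236068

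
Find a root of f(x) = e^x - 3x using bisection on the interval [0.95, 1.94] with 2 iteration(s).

f(x) = e^x - 3x
Initial interval: [0.95, 1.94]

Iteration 1:
  c_1 = (0.950000 + 1.940000)/2 = 1.445000
  f(c_1) = f(1.445000) = -0.093148
  f(a) × f(c) ≥ 0, new interval: [1.445000, 1.940000]
Iteration 2:
  c_2 = (1.445000 + 1.940000)/2 = 1.692500
  f(c_2) = f(1.692500) = 0.355546
  f(a) × f(c) < 0, new interval: [1.445000, 1.692500]

After 2 iteration(s), the approximation is c_2 = 1.692500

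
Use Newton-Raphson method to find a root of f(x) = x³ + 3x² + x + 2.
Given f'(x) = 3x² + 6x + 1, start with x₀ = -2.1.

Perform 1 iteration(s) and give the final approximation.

f(x) = x³ + 3x² + x + 2
f'(x) = 3x² + 6x + 1
x₀ = -2.1

Newton-Raphson formula: x_{n+1} = x_n - f(x_n)/f'(x_n)

Iteration 1:
  f(-2.100000) = 3.869000
  f'(-2.100000) = 1.630000
  x_1 = -2.100000 - 3.869000/1.630000 = -4.473620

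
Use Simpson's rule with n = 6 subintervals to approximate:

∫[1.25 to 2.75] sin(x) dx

f(x) = sin(x)
a = 1.25, b = 2.75, n = 6
h = (b - a)/n = 0.250000

Simpson's rule: (h/3)[f(x₀) + 4f(x₁) + 2f(x₂) + ... + f(xₙ)]

x_0 = 1.2500, f(x_0) = 0.948985, coefficient = 1
x_1 = 1.5000, f(x_1) = 0.997495, coefficient = 4
x_2 = 1.7500, f(x_2) = 0.983986, coefficient = 2
x_3 = 2.0000, f(x_3) = 0.909297, coefficient = 4
x_4 = 2.2500, f(x_4) = 0.778073, coefficient = 2
x_5 = 2.5000, f(x_5) = 0.598472, coefficient = 4
x_6 = 2.7500, f(x_6) = 0.381661, coefficient = 1

I ≈ (0.250000/3) × 14.875822 = 1.239652
Exact value: 1.239625
Error: 0.000027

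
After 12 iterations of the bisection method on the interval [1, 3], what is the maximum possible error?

Bisection error bound: |error| ≤ (b-a)/2^n
|error| ≤ (3 - 1)/2^12 = 2/2^12
|error| ≤ 0.0004882812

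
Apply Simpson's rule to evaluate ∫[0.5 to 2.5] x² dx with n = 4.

f(x) = x²
a = 0.5, b = 2.5, n = 4
h = (b - a)/n = 0.500000

Simpson's rule: (h/3)[f(x₀) + 4f(x₁) + 2f(x₂) + ... + f(xₙ)]

x_0 = 0.5000, f(x_0) = 0.250000, coefficient = 1
x_1 = 1.0000, f(x_1) = 1.000000, coefficient = 4
x_2 = 1.5000, f(x_2) = 2.250000, coefficient = 2
x_3 = 2.0000, f(x_3) = 4.000000, coefficient = 4
x_4 = 2.5000, f(x_4) = 6.250000, coefficient = 1

I ≈ (0.500000/3) × 31.000000 = 5.166667
Exact value: 5.166667
Error: 0.000000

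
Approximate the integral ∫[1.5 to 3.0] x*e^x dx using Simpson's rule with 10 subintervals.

f(x) = x*e^x
a = 1.5, b = 3.0, n = 10
h = (b - a)/n = 0.150000

Simpson's rule: (h/3)[f(x₀) + 4f(x₁) + 2f(x₂) + ... + f(xₙ)]

x_0 = 1.5000, f(x_0) = 6.722534, coefficient = 1
x_1 = 1.6500, f(x_1) = 8.591517, coefficient = 4
x_2 = 1.8000, f(x_2) = 10.889365, coefficient = 2
x_3 = 1.9500, f(x_3) = 13.705941, coefficient = 4
x_4 = 2.1000, f(x_4) = 17.148957, coefficient = 2
x_5 = 2.2500, f(x_5) = 21.347406, coefficient = 4
x_6 = 2.4000, f(x_6) = 26.455623, coefficient = 2
x_7 = 2.5500, f(x_7) = 32.658115, coefficient = 4
x_8 = 2.7000, f(x_8) = 40.175276, coefficient = 2
x_9 = 2.8500, f(x_9) = 49.270178, coefficient = 4
x_10 = 3.0000, f(x_10) = 60.256611, coefficient = 1

I ≈ (0.150000/3) × 758.610211 = 37.930511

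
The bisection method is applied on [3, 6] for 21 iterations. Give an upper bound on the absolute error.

Bisection error bound: |error| ≤ (b-a)/2^n
|error| ≤ (6 - 3)/2^21 = 3/2^21
|error| ≤ 0.0000014305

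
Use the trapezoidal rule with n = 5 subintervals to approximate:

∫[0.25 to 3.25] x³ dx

f(x) = x³
a = 0.25, b = 3.25, n = 5
h = (b - a)/n = 0.600000

Trapezoidal rule: (h/2)[f(x₀) + 2f(x₁) + 2f(x₂) + ... + f(xₙ)]

x_0 = 0.2500, f(x_0) = 0.015625, coefficient = 1
x_1 = 0.8500, f(x_1) = 0.614125, coefficient = 2
x_2 = 1.4500, f(x_2) = 3.048625, coefficient = 2
x_3 = 2.0500, f(x_3) = 8.615125, coefficient = 2
x_4 = 2.6500, f(x_4) = 18.609625, coefficient = 2
x_5 = 3.2500, f(x_5) = 34.328125, coefficient = 1

I ≈ (0.600000/2) × 96.118750 = 28.835625
Exact value: 27.890625
Error: 0.945000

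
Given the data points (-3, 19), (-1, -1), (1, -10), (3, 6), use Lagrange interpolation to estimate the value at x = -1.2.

Lagrange interpolation formula:
P(x) = Σ yᵢ × Lᵢ(x)
where Lᵢ(x) = Π_{j≠i} (x - xⱼ)/(xᵢ - xⱼ)

L_0(-1.2) = (-1.2 - (-1))/(-3 - (-1)) × (-1.2 - 1)/(-3 - 1) × (-1.2 - 3)/(-3 - 3) = 0.038500
L_1(-1.2) = (-1.2 - (-3))/(-1 - (-3)) × (-1.2 - 1)/(-1 - 1) × (-1.2 - 3)/(-1 - 3) = 1.039500
L_2(-1.2) = (-1.2 - (-3))/(1 - (-3)) × (-1.2 - (-1))/(1 - (-1)) × (-1.2 - 3)/(1 - 3) = -0.094500
L_3(-1.2) = (-1.2 - (-3))/(3 - (-3)) × (-1.2 - (-1))/(3 - (-1)) × (-1.2 - 1)/(3 - 1) = 0.016500

P(-1.2) = 19×L_0(-1.2) + (-1)×L_1(-1.2) + (-10)×L_2(-1.2) + 6×L_3(-1.2)
P(-1.2) = 0.736000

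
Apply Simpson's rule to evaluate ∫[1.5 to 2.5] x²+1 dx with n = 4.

f(x) = x²+1
a = 1.5, b = 2.5, n = 4
h = (b - a)/n = 0.250000

Simpson's rule: (h/3)[f(x₀) + 4f(x₁) + 2f(x₂) + ... + f(xₙ)]

x_0 = 1.5000, f(x_0) = 3.250000, coefficient = 1
x_1 = 1.7500, f(x_1) = 4.062500, coefficient = 4
x_2 = 2.0000, f(x_2) = 5.000000, coefficient = 2
x_3 = 2.2500, f(x_3) = 6.062500, coefficient = 4
x_4 = 2.5000, f(x_4) = 7.250000, coefficient = 1

I ≈ (0.250000/3) × 61.000000 = 5.083333
Exact value: 5.083333
Error: 0.000000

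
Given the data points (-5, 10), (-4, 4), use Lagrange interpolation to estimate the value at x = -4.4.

Lagrange interpolation formula:
P(x) = Σ yᵢ × Lᵢ(x)
where Lᵢ(x) = Π_{j≠i} (x - xⱼ)/(xᵢ - xⱼ)

L_0(-4.4) = (-4.4 - (-4))/(-5 - (-4)) = 0.400000
L_1(-4.4) = (-4.4 - (-5))/(-4 - (-5)) = 0.600000

P(-4.4) = 10×L_0(-4.4) + 4×L_1(-4.4)
P(-4.4) = 6.400000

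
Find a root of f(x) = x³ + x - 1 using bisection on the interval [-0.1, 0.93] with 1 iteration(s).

f(x) = x³ + x - 1
Initial interval: [-0.1, 0.93]

Iteration 1:
  c_1 = (-0.100000 + 0.930000)/2 = 0.415000
  f(c_1) = f(0.415000) = -0.513527
  f(a) × f(c) ≥ 0, new interval: [0.415000, 0.930000]

After 1 iteration(s), the approximation is c_1 = 0.415000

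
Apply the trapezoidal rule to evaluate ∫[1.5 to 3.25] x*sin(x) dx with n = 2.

f(x) = x*sin(x)
a = 1.5, b = 3.25, n = 2
h = (b - a)/n = 0.875000

Trapezoidal rule: (h/2)[f(x₀) + 2f(x₁) + 2f(x₂) + ... + f(xₙ)]

x_0 = 1.5000, f(x_0) = 1.496242, coefficient = 1
x_1 = 2.3750, f(x_1) = 1.647502, coefficient = 2
x_2 = 3.2500, f(x_2) = -0.351634, coefficient = 1

I ≈ (0.875000/2) × 4.439612 = 1.942330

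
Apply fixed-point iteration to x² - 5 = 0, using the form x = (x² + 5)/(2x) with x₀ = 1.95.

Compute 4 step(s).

Equation: x² - 5 = 0
Fixed-point form: x = (x² + 5)/(2x)
x₀ = 1.95

x_1 = g(1.950000) = 2.257051
x_2 = g(2.257051) = 2.236166
x_3 = g(2.236166) = 2.236068
x_4 = g(2.236068) = 2.236068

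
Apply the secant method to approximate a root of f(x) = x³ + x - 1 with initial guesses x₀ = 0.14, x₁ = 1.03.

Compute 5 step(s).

f(x) = x³ + x - 1
x₀ = 0.14, x₁ = 1.03

Secant formula: x_{n+1} = x_n - f(x_n)(x_n - x_{n-1})/(f(x_n) - f(x_{n-1}))

Iteration 1:
  f(0.140000) = -0.857256
  f(1.030000) = 1.122727
  x_2 = 1.030000 - 1.122727×(1.030000 - 0.140000)/(1.122727 - (-0.857256))
       = 0.525336
Iteration 2:
  f(1.030000) = 1.122727
  f(0.525336) = -0.329684
  x_3 = 0.525336 - (-0.329684)×(0.525336 - 1.030000)/(-0.329684 - 1.122727)
       = 0.639890
Iteration 3:
  f(0.525336) = -0.329684
  f(0.639890) = -0.098102
  x_4 = 0.639890 - (-0.098102)×(0.639890 - 0.525336)/(-0.098102 - (-0.329684))
       = 0.688417
Iteration 4:
  f(0.639890) = -0.098102
  f(0.688417) = 0.014669
  x_5 = 0.688417 - 0.014669×(0.688417 - 0.639890)/(0.014669 - (-0.098102))
       = 0.682104
Iteration 5:
  f(0.688417) = 0.014669
  f(0.682104) = -0.000536
  x_6 = 0.682104 - (-0.000536)×(0.682104 - 0.688417)/(-0.000536 - 0.014669)
       = 0.682327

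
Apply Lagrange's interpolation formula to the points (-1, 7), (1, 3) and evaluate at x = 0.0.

Lagrange interpolation formula:
P(x) = Σ yᵢ × Lᵢ(x)
where Lᵢ(x) = Π_{j≠i} (x - xⱼ)/(xᵢ - xⱼ)

L_0(0.0) = (0.0 - 1)/(-1 - 1) = 0.500000
L_1(0.0) = (0.0 - (-1))/(1 - (-1)) = 0.500000

P(0.0) = 7×L_0(0.0) + 3×L_1(0.0)
P(0.0) = 5.000000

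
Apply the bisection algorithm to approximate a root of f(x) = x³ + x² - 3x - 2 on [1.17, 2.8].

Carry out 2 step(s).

f(x) = x³ + x² - 3x - 2
Initial interval: [1.17, 2.8]

Iteration 1:
  c_1 = (1.170000 + 2.800000)/2 = 1.985000
  f(c_1) = f(1.985000) = 3.806572
  f(a) × f(c) < 0, new interval: [1.170000, 1.985000]
Iteration 2:
  c_2 = (1.170000 + 1.985000)/2 = 1.577500
  f(c_2) = f(1.577500) = -0.318375
  f(a) × f(c) ≥ 0, new interval: [1.577500, 1.985000]

After 2 iteration(s), the approximation is c_2 = 1.577500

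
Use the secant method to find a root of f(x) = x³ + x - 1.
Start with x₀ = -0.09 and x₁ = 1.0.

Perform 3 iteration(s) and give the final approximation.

f(x) = x³ + x - 1
x₀ = -0.09, x₁ = 1.0

Secant formula: x_{n+1} = x_n - f(x_n)(x_n - x_{n-1})/(f(x_n) - f(x_{n-1}))

Iteration 1:
  f(-0.090000) = -1.090729
  f(1.000000) = 1.000000
  x_2 = 1.000000 - 1.000000×(1.000000 - (-0.090000))/(1.000000 - (-1.090729))
       = 0.478651
Iteration 2:
  f(1.000000) = 1.000000
  f(0.478651) = -0.411687
  x_3 = 0.478651 - (-0.411687)×(0.478651 - 1.000000)/(-0.411687 - 1.000000)
       = 0.630691
Iteration 3:
  f(0.478651) = -0.411687
  f(0.630691) = -0.118439
  x_4 = 0.630691 - (-0.118439)×(0.630691 - 0.478651)/(-0.118439 - (-0.411687))
       = 0.692098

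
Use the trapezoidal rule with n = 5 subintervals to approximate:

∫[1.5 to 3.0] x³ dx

f(x) = x³
a = 1.5, b = 3.0, n = 5
h = (b - a)/n = 0.300000

Trapezoidal rule: (h/2)[f(x₀) + 2f(x₁) + 2f(x₂) + ... + f(xₙ)]

x_0 = 1.5000, f(x_0) = 3.375000, coefficient = 1
x_1 = 1.8000, f(x_1) = 5.832000, coefficient = 2
x_2 = 2.1000, f(x_2) = 9.261000, coefficient = 2
x_3 = 2.4000, f(x_3) = 13.824000, coefficient = 2
x_4 = 2.7000, f(x_4) = 19.683000, coefficient = 2
x_5 = 3.0000, f(x_5) = 27.000000, coefficient = 1

I ≈ (0.300000/2) × 127.575000 = 19.136250
Exact value: 18.984375
Error: 0.151875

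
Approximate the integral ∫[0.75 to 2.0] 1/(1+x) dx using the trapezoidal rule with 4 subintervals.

f(x) = 1/(1+x)
a = 0.75, b = 2.0, n = 4
h = (b - a)/n = 0.312500

Trapezoidal rule: (h/2)[f(x₀) + 2f(x₁) + 2f(x₂) + ... + f(xₙ)]

x_0 = 0.7500, f(x_0) = 0.571429, coefficient = 1
x_1 = 1.0625, f(x_1) = 0.484848, coefficient = 2
x_2 = 1.3750, f(x_2) = 0.421053, coefficient = 2
x_3 = 1.6875, f(x_3) = 0.372093, coefficient = 2
x_4 = 2.0000, f(x_4) = 0.333333, coefficient = 1

I ≈ (0.312500/2) × 3.460750 = 0.540742
Exact value: 0.538997
Error: 0.001746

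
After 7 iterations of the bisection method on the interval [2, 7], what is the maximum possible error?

Bisection error bound: |error| ≤ (b-a)/2^n
|error| ≤ (7 - 2)/2^7 = 5/2^7
|error| ≤ 0.0390625000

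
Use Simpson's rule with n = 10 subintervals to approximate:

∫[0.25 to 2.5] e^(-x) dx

f(x) = e^(-x)
a = 0.25, b = 2.5, n = 10
h = (b - a)/n = 0.225000

Simpson's rule: (h/3)[f(x₀) + 4f(x₁) + 2f(x₂) + ... + f(xₙ)]

x_0 = 0.2500, f(x_0) = 0.778801, coefficient = 1
x_1 = 0.4750, f(x_1) = 0.621885, coefficient = 4
x_2 = 0.7000, f(x_2) = 0.496585, coefficient = 2
x_3 = 0.9250, f(x_3) = 0.396531, coefficient = 4
x_4 = 1.1500, f(x_4) = 0.316637, coefficient = 2
x_5 = 1.3750, f(x_5) = 0.252840, coefficient = 4
x_6 = 1.6000, f(x_6) = 0.201897, coefficient = 2
x_7 = 1.8250, f(x_7) = 0.161218, coefficient = 4
x_8 = 2.0500, f(x_8) = 0.128735, coefficient = 2
x_9 = 2.2750, f(x_9) = 0.102797, coefficient = 4
x_10 = 2.5000, f(x_10) = 0.082085, coefficient = 1

I ≈ (0.225000/3) × 9.289675 = 0.696726
Exact value: 0.696716
Error: 0.000010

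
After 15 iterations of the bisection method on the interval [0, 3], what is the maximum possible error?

Bisection error bound: |error| ≤ (b-a)/2^n
|error| ≤ (3 - 0)/2^15 = 3/2^15
|error| ≤ 0.0000915527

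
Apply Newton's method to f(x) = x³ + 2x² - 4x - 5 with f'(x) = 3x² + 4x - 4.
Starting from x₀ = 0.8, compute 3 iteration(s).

f(x) = x³ + 2x² - 4x - 5
f'(x) = 3x² + 4x - 4
x₀ = 0.8

Newton-Raphson formula: x_{n+1} = x_n - f(x_n)/f'(x_n)

Iteration 1:
  f(0.800000) = -6.408000
  f'(0.800000) = 1.120000
  x_1 = 0.800000 - (-6.408000)/1.120000 = 6.521429
Iteration 2:
  f(6.521429) = 331.322382
  f'(6.521429) = 149.672806
  x_2 = 6.521429 - 331.322382/149.672806 = 4.307784
Iteration 3:
  f(4.307784) = 94.822436
  f'(4.307784) = 68.902147
  x_3 = 4.307784 - 94.822436/68.902147 = 2.931594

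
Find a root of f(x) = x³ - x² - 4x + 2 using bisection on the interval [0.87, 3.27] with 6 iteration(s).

f(x) = x³ - x² - 4x + 2
Initial interval: [0.87, 3.27]

Iteration 1:
  c_1 = (0.870000 + 3.270000)/2 = 2.070000
  f(c_1) = f(2.070000) = -1.695157
  f(a) × f(c) ≥ 0, new interval: [2.070000, 3.270000]
Iteration 2:
  c_2 = (2.070000 + 3.270000)/2 = 2.670000
  f(c_2) = f(2.670000) = 3.225263
  f(a) × f(c) < 0, new interval: [2.070000, 2.670000]
Iteration 3:
  c_3 = (2.070000 + 2.670000)/2 = 2.370000
  f(c_3) = f(2.370000) = 0.215153
  f(a) × f(c) < 0, new interval: [2.070000, 2.370000]
Iteration 4:
  c_4 = (2.070000 + 2.370000)/2 = 2.220000
  f(c_4) = f(2.220000) = -0.867352
  f(a) × f(c) ≥ 0, new interval: [2.220000, 2.370000]
Iteration 5:
  c_5 = (2.220000 + 2.370000)/2 = 2.295000
  f(c_5) = f(2.295000) = -0.359203
  f(a) × f(c) ≥ 0, new interval: [2.295000, 2.370000]
Iteration 6:
  c_6 = (2.295000 + 2.370000)/2 = 2.332500
  f(c_6) = f(2.332500) = -0.080459
  f(a) × f(c) ≥ 0, new interval: [2.332500, 2.370000]

After 6 iteration(s), the approximation is c_6 = 2.332500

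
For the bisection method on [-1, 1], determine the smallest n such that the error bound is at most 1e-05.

We need (b-a)/2^n ≤ 1e-05
(1 - (-1))/2^n ≤ 1e-05
2/2^n ≤ 1e-05
2^n ≥ 200000
n ≥ log₂(200000) = 17.61
n ≥ 18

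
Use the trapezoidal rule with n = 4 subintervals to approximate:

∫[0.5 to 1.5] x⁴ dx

f(x) = x⁴
a = 0.5, b = 1.5, n = 4
h = (b - a)/n = 0.250000

Trapezoidal rule: (h/2)[f(x₀) + 2f(x₁) + 2f(x₂) + ... + f(xₙ)]

x_0 = 0.5000, f(x_0) = 0.062500, coefficient = 1
x_1 = 0.7500, f(x_1) = 0.316406, coefficient = 2
x_2 = 1.0000, f(x_2) = 1.000000, coefficient = 2
x_3 = 1.2500, f(x_3) = 2.441406, coefficient = 2
x_4 = 1.5000, f(x_4) = 5.062500, coefficient = 1

I ≈ (0.250000/2) × 12.640625 = 1.580078
Exact value: 1.512500
Error: 0.067578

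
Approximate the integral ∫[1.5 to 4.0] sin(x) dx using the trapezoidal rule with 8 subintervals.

f(x) = sin(x)
a = 1.5, b = 4.0, n = 8
h = (b - a)/n = 0.312500

Trapezoidal rule: (h/2)[f(x₀) + 2f(x₁) + 2f(x₂) + ... + f(xₙ)]

x_0 = 1.5000, f(x_0) = 0.997495, coefficient = 1
x_1 = 1.8125, f(x_1) = 0.970932, coefficient = 2
x_2 = 2.1250, f(x_2) = 0.850320, coefficient = 2
x_3 = 2.4375, f(x_3) = 0.647343, coefficient = 2
x_4 = 2.7500, f(x_4) = 0.381661, coefficient = 2
x_5 = 3.0625, f(x_5) = 0.079010, coefficient = 2
x_6 = 3.3750, f(x_6) = -0.231294, coefficient = 2
x_7 = 3.6875, f(x_7) = -0.519194, coefficient = 2
x_8 = 4.0000, f(x_8) = -0.756802, coefficient = 1

I ≈ (0.312500/2) × 4.598248 = 0.718476
Exact value: 0.724381
Error: 0.005905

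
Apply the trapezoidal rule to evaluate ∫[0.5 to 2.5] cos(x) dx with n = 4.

f(x) = cos(x)
a = 0.5, b = 2.5, n = 4
h = (b - a)/n = 0.500000

Trapezoidal rule: (h/2)[f(x₀) + 2f(x₁) + 2f(x₂) + ... + f(xₙ)]

x_0 = 0.5000, f(x_0) = 0.877583, coefficient = 1
x_1 = 1.0000, f(x_1) = 0.540302, coefficient = 2
x_2 = 1.5000, f(x_2) = 0.070737, coefficient = 2
x_3 = 2.0000, f(x_3) = -0.416147, coefficient = 2
x_4 = 2.5000, f(x_4) = -0.801144, coefficient = 1

I ≈ (0.500000/2) × 0.466224 = 0.116556
Exact value: 0.119047
Error: 0.002491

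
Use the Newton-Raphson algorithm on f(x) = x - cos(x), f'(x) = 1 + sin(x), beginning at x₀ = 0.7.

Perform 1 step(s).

f(x) = x - cos(x)
f'(x) = 1 + sin(x)
x₀ = 0.7

Newton-Raphson formula: x_{n+1} = x_n - f(x_n)/f'(x_n)

Iteration 1:
  f(0.700000) = -0.064842
  f'(0.700000) = 1.644218
  x_1 = 0.700000 - (-0.064842)/1.644218 = 0.739436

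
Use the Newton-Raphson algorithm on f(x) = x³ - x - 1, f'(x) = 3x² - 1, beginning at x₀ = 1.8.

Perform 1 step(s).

f(x) = x³ - x - 1
f'(x) = 3x² - 1
x₀ = 1.8

Newton-Raphson formula: x_{n+1} = x_n - f(x_n)/f'(x_n)

Iteration 1:
  f(1.800000) = 3.032000
  f'(1.800000) = 8.720000
  x_1 = 1.800000 - 3.032000/8.720000 = 1.452294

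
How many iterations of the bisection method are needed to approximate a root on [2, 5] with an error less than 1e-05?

We need (b-a)/2^n ≤ 1e-05
(5 - 2)/2^n ≤ 1e-05
3/2^n ≤ 1e-05
2^n ≥ 300000
n ≥ log₂(300000) = 18.19
n ≥ 19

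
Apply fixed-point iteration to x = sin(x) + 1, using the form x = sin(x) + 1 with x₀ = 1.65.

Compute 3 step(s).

Equation: x = sin(x) + 1
Fixed-point form: x = sin(x) + 1
x₀ = 1.65

x_1 = g(1.650000) = 1.996865
x_2 = g(1.996865) = 1.910598
x_3 = g(1.910598) = 1.942821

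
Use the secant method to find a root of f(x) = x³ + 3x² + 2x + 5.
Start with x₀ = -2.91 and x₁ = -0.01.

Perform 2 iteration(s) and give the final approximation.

f(x) = x³ + 3x² + 2x + 5
x₀ = -2.91, x₁ = -0.01

Secant formula: x_{n+1} = x_n - f(x_n)(x_n - x_{n-1})/(f(x_n) - f(x_{n-1}))

Iteration 1:
  f(-2.910000) = -0.057871
  f(-0.010000) = 4.980299
  x_2 = -0.010000 - 4.980299×(-0.010000 - (-2.910000))/(4.980299 - (-0.057871))
       = -2.876689
Iteration 2:
  f(-0.010000) = 4.980299
  f(-2.876689) = 0.267061
  x_3 = -2.876689 - 0.267061×(-2.876689 - (-0.010000))/(0.267061 - 4.980299)
       = -3.039121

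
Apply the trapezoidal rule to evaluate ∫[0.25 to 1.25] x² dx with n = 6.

f(x) = x²
a = 0.25, b = 1.25, n = 6
h = (b - a)/n = 0.166667

Trapezoidal rule: (h/2)[f(x₀) + 2f(x₁) + 2f(x₂) + ... + f(xₙ)]

x_0 = 0.2500, f(x_0) = 0.062500, coefficient = 1
x_1 = 0.4167, f(x_1) = 0.173611, coefficient = 2
x_2 = 0.5833, f(x_2) = 0.340278, coefficient = 2
x_3 = 0.7500, f(x_3) = 0.562500, coefficient = 2
x_4 = 0.9167, f(x_4) = 0.840278, coefficient = 2
x_5 = 1.0833, f(x_5) = 1.173611, coefficient = 2
x_6 = 1.2500, f(x_6) = 1.562500, coefficient = 1

I ≈ (0.166667/2) × 7.805556 = 0.650463
Exact value: 0.645833
Error: 0.004630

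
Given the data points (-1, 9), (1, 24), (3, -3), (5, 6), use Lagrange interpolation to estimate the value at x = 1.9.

Lagrange interpolation formula:
P(x) = Σ yᵢ × Lᵢ(x)
where Lᵢ(x) = Π_{j≠i} (x - xⱼ)/(xᵢ - xⱼ)

L_0(1.9) = (1.9 - 1)/(-1 - 1) × (1.9 - 3)/(-1 - 3) × (1.9 - 5)/(-1 - 5) = -0.063938
L_1(1.9) = (1.9 - (-1))/(1 - (-1)) × (1.9 - 3)/(1 - 3) × (1.9 - 5)/(1 - 5) = 0.618062
L_2(1.9) = (1.9 - (-1))/(3 - (-1)) × (1.9 - 1)/(3 - 1) × (1.9 - 5)/(3 - 5) = 0.505687
L_3(1.9) = (1.9 - (-1))/(5 - (-1)) × (1.9 - 1)/(5 - 1) × (1.9 - 3)/(5 - 3) = -0.059812

P(1.9) = 9×L_0(1.9) + 24×L_1(1.9) + (-3)×L_2(1.9) + 6×L_3(1.9)
P(1.9) = 12.382125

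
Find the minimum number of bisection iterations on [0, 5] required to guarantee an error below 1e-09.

We need (b-a)/2^n ≤ 1e-09
(5 - 0)/2^n ≤ 1e-09
5/2^n ≤ 1e-09
2^n ≥ 5000000000
n ≥ log₂(5000000000) = 32.22
n ≥ 33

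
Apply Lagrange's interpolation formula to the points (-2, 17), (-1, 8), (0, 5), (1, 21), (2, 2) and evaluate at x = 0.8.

Lagrange interpolation formula:
P(x) = Σ yᵢ × Lᵢ(x)
where Lᵢ(x) = Π_{j≠i} (x - xⱼ)/(xᵢ - xⱼ)

L_0(0.8) = (0.8 - (-1))/(-2 - (-1)) × (0.8 - 0)/(-2 - 0) × (0.8 - 1)/(-2 - 1) × (0.8 - 2)/(-2 - 2) = 0.014400
L_1(0.8) = (0.8 - (-2))/(-1 - (-2)) × (0.8 - 0)/(-1 - 0) × (0.8 - 1)/(-1 - 1) × (0.8 - 2)/(-1 - 2) = -0.089600
L_2(0.8) = (0.8 - (-2))/(0 - (-2)) × (0.8 - (-1))/(0 - (-1)) × (0.8 - 1)/(0 - 1) × (0.8 - 2)/(0 - 2) = 0.302400
L_3(0.8) = (0.8 - (-2))/(1 - (-2)) × (0.8 - (-1))/(1 - (-1)) × (0.8 - 0)/(1 - 0) × (0.8 - 2)/(1 - 2) = 0.806400
L_4(0.8) = (0.8 - (-2))/(2 - (-2)) × (0.8 - (-1))/(2 - (-1)) × (0.8 - 0)/(2 - 0) × (0.8 - 1)/(2 - 1) = -0.033600

P(0.8) = 17×L_0(0.8) + 8×L_1(0.8) + 5×L_2(0.8) + 21×L_3(0.8) + 2×L_4(0.8)
P(0.8) = 17.907200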